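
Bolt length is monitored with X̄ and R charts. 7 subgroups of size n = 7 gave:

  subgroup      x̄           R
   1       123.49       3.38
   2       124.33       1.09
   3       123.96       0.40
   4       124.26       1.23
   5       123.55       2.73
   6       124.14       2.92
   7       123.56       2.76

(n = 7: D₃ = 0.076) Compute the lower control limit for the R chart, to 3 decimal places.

R̄ = (3.38 + 1.09 + 0.40 + 1.23 + 2.73 + 2.92 + 2.76) / 7 = 14.5100 / 7 = 2.0729
LCL_R = D₃·R̄ = 0.076 × 2.0729 = 0.1575

0.158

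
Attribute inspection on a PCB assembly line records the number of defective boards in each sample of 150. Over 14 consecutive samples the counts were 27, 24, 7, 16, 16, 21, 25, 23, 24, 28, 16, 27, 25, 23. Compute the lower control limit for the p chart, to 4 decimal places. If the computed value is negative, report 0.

p̄ = Σdᵢ / (k·n) = 302 / (14 × 150) = 0.14381
LCL = p̄ − 3·√(p̄(1−p̄)/n) = 0.14381 − 3 × 0.02865 = 0.05786

0.0579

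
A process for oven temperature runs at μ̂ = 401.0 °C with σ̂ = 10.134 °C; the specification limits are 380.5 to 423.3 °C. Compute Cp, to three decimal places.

0.704

Cp = (USL − LSL) / (6σ̂) = (423.3 − 380.5) / (6 × 10.134) = 42.8000 / 60.8040 = 0.7039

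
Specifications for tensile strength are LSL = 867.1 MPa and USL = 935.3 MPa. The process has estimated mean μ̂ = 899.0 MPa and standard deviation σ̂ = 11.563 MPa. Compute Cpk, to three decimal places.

0.920

Cpu = (USL − μ̂) / (3σ̂) = (935.3 − 899.0) / (3 × 11.563) = 1.0464; Cpl = (μ̂ − LSL) / (3σ̂) = (899.0 − 867.1) / (3 × 11.563) = 0.9196; Cpk = min(Cpu, Cpl) = 0.9196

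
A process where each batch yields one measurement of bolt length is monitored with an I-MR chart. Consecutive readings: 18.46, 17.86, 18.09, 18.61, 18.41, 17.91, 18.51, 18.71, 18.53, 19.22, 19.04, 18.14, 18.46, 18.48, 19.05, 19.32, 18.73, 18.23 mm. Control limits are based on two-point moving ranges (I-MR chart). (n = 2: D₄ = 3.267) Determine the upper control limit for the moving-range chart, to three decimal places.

Moving ranges: 0.60, 0.23, 0.52, 0.20, 0.50, 0.60, 0.20, 0.18, 0.69, 0.18, 0.90, 0.32, 0.02, 0.57, 0.27, 0.59, 0.50; M̄R̄ = 7.0700 / 17 = 0.4159
UCL_MR = D₄·M̄R̄ = 3.267 × 0.4159 = 1.3587

1.359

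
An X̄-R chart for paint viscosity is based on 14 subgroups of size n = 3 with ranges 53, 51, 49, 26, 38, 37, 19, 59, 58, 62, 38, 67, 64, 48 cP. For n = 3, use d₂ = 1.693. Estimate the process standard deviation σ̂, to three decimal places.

R̄ = (53 + 51 + 49 + 26 + 38 + 37 + 19 + 59 + 58 + 62 + 38 + 67 + 64 + 48) / 14 = 47.7857
σ̂ = R̄ / d₂ = 47.7857 / 1.693 = 28.2255

28.225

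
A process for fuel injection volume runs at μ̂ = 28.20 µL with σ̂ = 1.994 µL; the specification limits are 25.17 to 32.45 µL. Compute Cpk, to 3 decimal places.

0.507

Cpu = (USL − μ̂) / (3σ̂) = (32.45 − 28.20) / (3 × 1.994) = 0.7105; Cpl = (μ̂ − LSL) / (3σ̂) = (28.20 − 25.17) / (3 × 1.994) = 0.5065; Cpk = min(Cpu, Cpl) = 0.5065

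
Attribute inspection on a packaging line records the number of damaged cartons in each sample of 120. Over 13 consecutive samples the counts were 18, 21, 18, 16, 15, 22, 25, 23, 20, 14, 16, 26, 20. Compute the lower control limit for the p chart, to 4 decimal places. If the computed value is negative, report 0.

0.0617

p̄ = Σdᵢ / (k·n) = 254 / (13 × 120) = 0.16282
LCL = p̄ − 3·√(p̄(1−p̄)/n) = 0.16282 − 3 × 0.03370 = 0.06171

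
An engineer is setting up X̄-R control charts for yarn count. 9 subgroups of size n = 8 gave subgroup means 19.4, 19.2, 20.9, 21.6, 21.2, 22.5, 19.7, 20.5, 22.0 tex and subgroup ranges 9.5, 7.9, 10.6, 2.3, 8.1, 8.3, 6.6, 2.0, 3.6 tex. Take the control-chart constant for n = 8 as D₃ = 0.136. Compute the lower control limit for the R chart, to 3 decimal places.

0.890

R̄ = (9.5 + 7.9 + 10.6 + 2.3 + 8.1 + 8.3 + 6.6 + 2.0 + 3.6) / 9 = 58.9000 / 9 = 6.5444
LCL_R = D₃·R̄ = 0.136 × 6.5444 = 0.8900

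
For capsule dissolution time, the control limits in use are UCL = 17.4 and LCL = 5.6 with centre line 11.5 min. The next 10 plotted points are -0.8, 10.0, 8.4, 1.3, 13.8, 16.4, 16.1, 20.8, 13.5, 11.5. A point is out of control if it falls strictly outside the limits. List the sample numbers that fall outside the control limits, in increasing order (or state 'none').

Compare each point to [5.6, 17.4]: sample 1 = -0.8 < LCL; sample 4 = 1.3 < LCL; sample 8 = 20.8 > UCL.

1, 4, 8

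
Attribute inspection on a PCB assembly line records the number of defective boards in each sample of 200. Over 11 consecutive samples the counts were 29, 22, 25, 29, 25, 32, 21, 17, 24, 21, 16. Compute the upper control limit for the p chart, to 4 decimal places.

0.1872

p̄ = Σdᵢ / (k·n) = 261 / (11 × 200) = 0.11864
UCL = p̄ + 3·√(p̄(1−p̄)/n) = 0.11864 + 3 × √(0.11864×0.88136/200) = 0.11864 + 3 × 0.02287 = 0.18723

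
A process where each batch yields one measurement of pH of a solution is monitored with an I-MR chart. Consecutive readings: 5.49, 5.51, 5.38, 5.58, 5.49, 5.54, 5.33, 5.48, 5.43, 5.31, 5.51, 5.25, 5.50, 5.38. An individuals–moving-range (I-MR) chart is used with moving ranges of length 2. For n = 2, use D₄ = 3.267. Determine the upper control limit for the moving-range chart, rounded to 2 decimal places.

Moving ranges: 0.02, 0.13, 0.20, 0.09, 0.05, 0.21, 0.15, 0.05, 0.12, 0.20, 0.26, 0.25, 0.12; M̄R̄ = 1.8500 / 13 = 0.1423
UCL_MR = D₄·M̄R̄ = 3.267 × 0.1423 = 0.4649

0.46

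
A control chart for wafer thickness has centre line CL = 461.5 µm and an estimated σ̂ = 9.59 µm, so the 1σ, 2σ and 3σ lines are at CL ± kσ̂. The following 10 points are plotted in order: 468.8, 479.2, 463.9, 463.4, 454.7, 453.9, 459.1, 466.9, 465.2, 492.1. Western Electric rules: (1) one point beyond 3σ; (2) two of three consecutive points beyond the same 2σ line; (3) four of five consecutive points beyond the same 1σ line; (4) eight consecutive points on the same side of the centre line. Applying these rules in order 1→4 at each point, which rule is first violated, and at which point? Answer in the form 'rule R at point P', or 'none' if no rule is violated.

Zone of each point (C = within 1σ̂, B = 1σ̂–2σ̂, A = 2σ̂–3σ̂, * = beyond 3σ̂; sign = side of CL): 1:+C, 2:+B, 3:+C, 4:+C, 5:-C, 6:-C, 7:-C, 8:+C, 9:+C, 10:+*
Rule 1 (one point beyond the 3σ limits) is satisfied at point 10.

rule 1 at point 10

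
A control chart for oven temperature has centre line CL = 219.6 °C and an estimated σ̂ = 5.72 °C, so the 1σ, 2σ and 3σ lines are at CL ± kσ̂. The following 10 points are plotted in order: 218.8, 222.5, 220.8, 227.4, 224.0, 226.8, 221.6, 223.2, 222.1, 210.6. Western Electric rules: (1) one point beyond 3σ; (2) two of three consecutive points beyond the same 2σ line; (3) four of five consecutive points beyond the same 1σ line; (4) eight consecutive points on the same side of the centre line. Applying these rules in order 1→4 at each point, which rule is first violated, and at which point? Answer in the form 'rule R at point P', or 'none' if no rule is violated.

Zone of each point (C = within 1σ̂, B = 1σ̂–2σ̂, A = 2σ̂–3σ̂, * = beyond 3σ̂; sign = side of CL): 1:-C, 2:+C, 3:+C, 4:+B, 5:+C, 6:+B, 7:+C, 8:+C, 9:+C, 10:-B
Rule 4 (eight consecutive points on the same side of the centre line) is satisfied at point 9.

rule 4 at point 9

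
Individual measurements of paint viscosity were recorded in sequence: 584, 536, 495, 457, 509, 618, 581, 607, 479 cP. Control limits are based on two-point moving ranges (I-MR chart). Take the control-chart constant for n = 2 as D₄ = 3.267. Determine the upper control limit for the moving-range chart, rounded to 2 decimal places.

195.61

Moving ranges: 48, 41, 38, 52, 109, 37, 26, 128; M̄R̄ = 479.0000 / 8 = 59.8750
UCL_MR = D₄·M̄R̄ = 3.267 × 59.8750 = 195.6116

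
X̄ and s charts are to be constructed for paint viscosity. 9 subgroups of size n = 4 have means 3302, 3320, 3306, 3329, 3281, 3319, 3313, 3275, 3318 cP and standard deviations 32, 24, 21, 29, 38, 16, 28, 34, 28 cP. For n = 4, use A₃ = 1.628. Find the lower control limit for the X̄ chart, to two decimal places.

3261.78

X̄̄ = (3302 + 3320 + 3306 + 3329 + 3281 + 3319 + 3313 + 3275 + 3318) / 9 = 3307.0000
s̄ = (32 + 24 + 21 + 29 + 38 + 16 + 28 + 34 + 28) / 9 = 27.7778
LCL = X̄̄ − A₃·s̄ = 3307.0000 − 1.628 × 27.7778 = 3261.7778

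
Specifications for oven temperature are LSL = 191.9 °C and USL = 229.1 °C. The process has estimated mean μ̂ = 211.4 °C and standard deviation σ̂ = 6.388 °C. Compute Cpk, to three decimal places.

0.924

Cpu = (USL − μ̂) / (3σ̂) = (229.1 − 211.4) / (3 × 6.388) = 0.9236; Cpl = (μ̂ − LSL) / (3σ̂) = (211.4 − 191.9) / (3 × 6.388) = 1.0175; Cpk = min(Cpu, Cpl) = 0.9236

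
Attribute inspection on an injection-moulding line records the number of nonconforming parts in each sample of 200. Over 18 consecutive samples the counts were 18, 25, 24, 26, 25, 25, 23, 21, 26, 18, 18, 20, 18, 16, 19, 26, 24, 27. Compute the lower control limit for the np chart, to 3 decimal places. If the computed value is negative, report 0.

p̄ = Σdᵢ / (k·n) = 399 / (18 × 200) = 0.11083
LCL = np̄ − 3·√(np̄(1−p̄)) = 22.1667 − 3 × 4.4396 = 8.8479

8.848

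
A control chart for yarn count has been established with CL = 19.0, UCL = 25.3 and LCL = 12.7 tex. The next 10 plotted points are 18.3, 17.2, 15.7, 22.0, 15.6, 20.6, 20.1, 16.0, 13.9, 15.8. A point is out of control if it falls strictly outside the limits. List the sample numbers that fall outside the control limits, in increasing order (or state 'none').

none

All 10 points lie within [12.7, 25.3].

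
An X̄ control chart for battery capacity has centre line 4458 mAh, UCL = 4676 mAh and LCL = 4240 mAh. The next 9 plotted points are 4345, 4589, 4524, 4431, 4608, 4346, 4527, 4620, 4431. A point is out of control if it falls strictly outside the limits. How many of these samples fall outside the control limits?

All 9 points lie within [4240, 4676].

0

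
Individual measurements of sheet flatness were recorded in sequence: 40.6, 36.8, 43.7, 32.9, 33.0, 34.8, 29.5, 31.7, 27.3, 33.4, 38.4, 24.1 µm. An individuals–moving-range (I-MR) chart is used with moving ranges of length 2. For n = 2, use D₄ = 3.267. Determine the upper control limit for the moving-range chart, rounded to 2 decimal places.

18.03

Moving ranges: 3.8, 6.9, 10.8, 0.1, 1.8, 5.3, 2.2, 4.4, 6.1, 5.0, 14.3; M̄R̄ = 60.7000 / 11 = 5.5182
UCL_MR = D₄·M̄R̄ = 3.267 × 5.5182 = 18.0279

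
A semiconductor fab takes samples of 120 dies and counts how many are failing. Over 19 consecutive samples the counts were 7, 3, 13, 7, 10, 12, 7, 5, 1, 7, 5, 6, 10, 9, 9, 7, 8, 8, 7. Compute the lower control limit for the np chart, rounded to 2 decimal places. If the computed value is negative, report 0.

p̄ = Σdᵢ / (k·n) = 141 / (19 × 120) = 0.06184
LCL = np̄ − 3·√(np̄(1−p̄)) = 7.4211 − 3 × 2.6386 = -0.4947 → 0 (negative, so LCL = 0)

0.00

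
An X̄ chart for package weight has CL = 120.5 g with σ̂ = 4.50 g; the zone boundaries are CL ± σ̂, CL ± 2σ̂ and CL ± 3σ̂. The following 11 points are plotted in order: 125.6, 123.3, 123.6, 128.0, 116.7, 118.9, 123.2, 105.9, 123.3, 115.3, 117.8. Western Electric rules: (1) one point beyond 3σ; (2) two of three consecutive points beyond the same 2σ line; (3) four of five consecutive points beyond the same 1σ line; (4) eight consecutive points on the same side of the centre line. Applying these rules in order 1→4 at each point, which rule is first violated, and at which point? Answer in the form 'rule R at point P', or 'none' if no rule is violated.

rule 1 at point 8

Zone of each point (C = within 1σ̂, B = 1σ̂–2σ̂, A = 2σ̂–3σ̂, * = beyond 3σ̂; sign = side of CL): 1:+B, 2:+C, 3:+C, 4:+B, 5:-C, 6:-C, 7:+C, 8:-*, 9:+C, 10:-B, 11:-C
Rule 1 (one point beyond the 3σ limits) is satisfied at point 8.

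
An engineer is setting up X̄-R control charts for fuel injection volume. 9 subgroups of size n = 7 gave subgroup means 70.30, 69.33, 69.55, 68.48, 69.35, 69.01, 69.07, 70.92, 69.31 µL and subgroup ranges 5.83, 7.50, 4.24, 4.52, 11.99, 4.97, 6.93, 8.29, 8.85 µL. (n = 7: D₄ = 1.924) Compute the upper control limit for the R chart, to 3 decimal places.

R̄ = (5.83 + 7.50 + 4.24 + 4.52 + 11.99 + 4.97 + 6.93 + 8.29 + 8.85) / 9 = 63.1200 / 9 = 7.0133
UCL_R = D₄·R̄ = 1.924 × 7.0133 = 13.4937

13.494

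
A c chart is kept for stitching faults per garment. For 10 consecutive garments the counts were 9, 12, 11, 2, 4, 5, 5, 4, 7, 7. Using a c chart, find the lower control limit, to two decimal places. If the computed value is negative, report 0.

0.00

c̄ = (9 + 12 + 11 + 2 + 4 + 5 + 5 + 4 + 7 + 7) / 10 = 66 / 10 = 6.6000
LCL = c̄ − 3√c̄ = 6.6000 − 3 × 2.5690 = -1.1071 → 0 (cannot be negative)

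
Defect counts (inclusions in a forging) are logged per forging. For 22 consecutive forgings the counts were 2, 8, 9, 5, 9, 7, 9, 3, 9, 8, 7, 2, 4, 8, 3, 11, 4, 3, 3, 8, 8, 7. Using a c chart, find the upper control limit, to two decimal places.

13.71

c̄ = (2 + 8 + 9 + 5 + 9 + 7 + 9 + 3 + 9 + 8 + 7 + 2 + 4 + 8 + 3 + 11 + 4 + 3 + 3 + 8 + 8 + 7) / 22 = 137 / 22 = 6.2273
UCL = c̄ + 3√c̄ = 6.2273 + 3 × √6.2273 = 6.2273 + 3 × 2.4955 = 13.7136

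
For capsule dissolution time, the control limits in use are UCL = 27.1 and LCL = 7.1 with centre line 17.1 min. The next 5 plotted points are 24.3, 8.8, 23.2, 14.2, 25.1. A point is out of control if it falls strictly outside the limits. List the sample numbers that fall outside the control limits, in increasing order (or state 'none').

none

All 5 points lie within [7.1, 27.1].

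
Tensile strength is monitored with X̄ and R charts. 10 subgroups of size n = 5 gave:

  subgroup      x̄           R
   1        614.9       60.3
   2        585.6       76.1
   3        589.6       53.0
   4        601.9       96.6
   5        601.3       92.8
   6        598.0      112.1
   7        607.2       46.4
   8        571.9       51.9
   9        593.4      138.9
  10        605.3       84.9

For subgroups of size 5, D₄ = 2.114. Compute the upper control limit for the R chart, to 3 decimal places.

R̄ = (60.3 + 76.1 + 53.0 + 96.6 + 92.8 + 112.1 + 46.4 + 51.9 + 138.9 + 84.9) / 10 = 813.0000 / 10 = 81.3000
UCL_R = D₄·R̄ = 2.114 × 81.3000 = 171.8682

171.868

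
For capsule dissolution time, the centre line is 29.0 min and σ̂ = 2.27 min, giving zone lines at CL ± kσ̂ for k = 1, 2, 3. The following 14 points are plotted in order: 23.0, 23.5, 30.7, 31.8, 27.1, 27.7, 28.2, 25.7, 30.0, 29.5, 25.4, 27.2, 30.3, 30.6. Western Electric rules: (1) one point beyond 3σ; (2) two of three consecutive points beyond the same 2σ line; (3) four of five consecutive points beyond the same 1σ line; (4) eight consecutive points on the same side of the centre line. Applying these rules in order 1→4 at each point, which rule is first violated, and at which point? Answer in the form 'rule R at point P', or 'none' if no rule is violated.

rule 2 at point 2

Zone of each point (C = within 1σ̂, B = 1σ̂–2σ̂, A = 2σ̂–3σ̂, * = beyond 3σ̂; sign = side of CL): 1:-A, 2:-A, 3:+C, 4:+B, 5:-C, 6:-C, 7:-C, 8:-B, 9:+C, 10:+C, 11:-B, 12:-C, 13:+C, 14:+C
Rule 2 (two of three consecutive points beyond the same 2σ limit) is satisfied at point 2.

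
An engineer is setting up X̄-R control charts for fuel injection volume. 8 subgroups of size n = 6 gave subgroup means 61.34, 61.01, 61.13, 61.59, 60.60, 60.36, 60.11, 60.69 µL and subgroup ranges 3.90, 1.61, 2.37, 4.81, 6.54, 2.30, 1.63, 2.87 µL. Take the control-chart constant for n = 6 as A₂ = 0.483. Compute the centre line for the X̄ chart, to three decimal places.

60.854

X̄̄ = (61.34 + 61.01 + 61.13 + 61.59 + 60.60 + 60.36 + 60.11 + 60.69) / 8 = 486.8300 / 8 = 60.8537
CL = X̄̄ = 60.8537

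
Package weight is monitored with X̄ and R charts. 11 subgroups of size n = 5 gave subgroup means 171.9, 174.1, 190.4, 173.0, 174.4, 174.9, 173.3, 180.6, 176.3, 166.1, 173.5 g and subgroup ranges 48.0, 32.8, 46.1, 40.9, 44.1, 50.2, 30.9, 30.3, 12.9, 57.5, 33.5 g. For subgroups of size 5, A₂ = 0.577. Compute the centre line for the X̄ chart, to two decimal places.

X̄̄ = (171.9 + 174.1 + 190.4 + 173.0 + 174.4 + 174.9 + 173.3 + 180.6 + 176.3 + 166.1 + 173.5) / 11 = 1928.5000 / 11 = 175.3182
CL = X̄̄ = 175.3182

175.32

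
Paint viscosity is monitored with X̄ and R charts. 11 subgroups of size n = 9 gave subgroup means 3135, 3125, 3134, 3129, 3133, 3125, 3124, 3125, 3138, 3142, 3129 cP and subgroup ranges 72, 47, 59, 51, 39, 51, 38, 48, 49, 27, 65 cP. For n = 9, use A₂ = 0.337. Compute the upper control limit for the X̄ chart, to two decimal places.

3147.55

X̄̄ = (3135 + 3125 + 3134 + 3129 + 3133 + 3125 + 3124 + 3125 + 3138 + 3142 + 3129) / 11 = 34439.0000 / 11 = 3130.8182
R̄ = (72 + 47 + 59 + 51 + 39 + 51 + 38 + 48 + 49 + 27 + 65) / 11 = 546.0000 / 11 = 49.6364
UCL = X̄̄ + A₂·R̄ = 3130.8182 + 0.337 × 49.6364 = 3147.5456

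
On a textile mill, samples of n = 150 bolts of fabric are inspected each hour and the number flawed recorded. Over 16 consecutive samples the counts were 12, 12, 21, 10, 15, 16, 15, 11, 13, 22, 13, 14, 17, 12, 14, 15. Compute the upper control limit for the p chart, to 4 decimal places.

0.1690

p̄ = Σdᵢ / (k·n) = 232 / (16 × 150) = 0.09667
UCL = p̄ + 3·√(p̄(1−p̄)/n) = 0.09667 + 3 × √(0.09667×0.90333/150) = 0.09667 + 3 × 0.02413 = 0.16905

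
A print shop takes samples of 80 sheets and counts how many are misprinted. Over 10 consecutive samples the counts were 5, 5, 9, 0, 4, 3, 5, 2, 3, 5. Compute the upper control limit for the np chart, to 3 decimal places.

10.017

p̄ = Σdᵢ / (k·n) = 41 / (10 × 80) = 0.05125
UCL = np̄ + 3·√(np̄(1−p̄)) = 4.1000 + 3 × √(4.1000×0.94875) = 4.1000 + 3 × 1.9723 = 10.0168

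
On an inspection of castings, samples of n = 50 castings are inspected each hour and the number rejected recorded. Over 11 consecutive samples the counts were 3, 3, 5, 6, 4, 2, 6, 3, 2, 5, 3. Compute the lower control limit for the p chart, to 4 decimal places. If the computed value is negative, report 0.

0.0000

p̄ = Σdᵢ / (k·n) = 42 / (11 × 50) = 0.07636
LCL = p̄ − 3·√(p̄(1−p̄)/n) = 0.07636 − 3 × 0.03756 = -0.03631 → 0 (negative, so LCL = 0)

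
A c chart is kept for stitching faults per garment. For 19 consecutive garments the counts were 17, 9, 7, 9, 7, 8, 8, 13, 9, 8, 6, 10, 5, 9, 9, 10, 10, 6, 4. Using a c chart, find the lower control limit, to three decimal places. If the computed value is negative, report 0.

0.000

c̄ = (17 + 9 + 7 + 9 + 7 + 8 + 8 + 13 + 9 + 8 + 6 + 10 + 5 + 9 + 9 + 10 + 10 + 6 + 4) / 19 = 164 / 19 = 8.6316
LCL = c̄ − 3√c̄ = 8.6316 − 3 × 2.9380 = -0.1823 → 0 (cannot be negative)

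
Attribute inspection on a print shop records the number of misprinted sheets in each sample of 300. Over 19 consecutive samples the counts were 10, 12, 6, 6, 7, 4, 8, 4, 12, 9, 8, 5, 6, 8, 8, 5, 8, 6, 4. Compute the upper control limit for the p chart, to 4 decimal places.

0.0503

p̄ = Σdᵢ / (k·n) = 136 / (19 × 300) = 0.02386
UCL = p̄ + 3·√(p̄(1−p̄)/n) = 0.02386 + 3 × √(0.02386×0.97614/300) = 0.02386 + 3 × 0.00881 = 0.05029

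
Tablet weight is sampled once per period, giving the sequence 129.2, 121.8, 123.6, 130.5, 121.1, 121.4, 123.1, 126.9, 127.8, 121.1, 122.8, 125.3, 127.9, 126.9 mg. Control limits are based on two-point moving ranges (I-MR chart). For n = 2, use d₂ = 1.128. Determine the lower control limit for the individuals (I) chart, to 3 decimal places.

X̄ = (129.2 + 121.8 + 123.6 + 130.5 + 121.1 + 121.4 + 123.1 + 126.9 + 127.8 + 121.1 + 122.8 + 125.3 + 127.9 + 126.9) / 14 = 124.9571
Moving ranges: 7.4, 1.8, 6.9, 9.4, 0.3, 1.7, 3.8, 0.9, 6.7, 1.7, 2.5, 2.6, 1.0; M̄R̄ = 46.7000 / 13 = 3.5923
LCL = X̄ − 3·M̄R̄/d₂ = 124.9571 − 3 × 3.5923 / 1.128 = 115.4031

115.403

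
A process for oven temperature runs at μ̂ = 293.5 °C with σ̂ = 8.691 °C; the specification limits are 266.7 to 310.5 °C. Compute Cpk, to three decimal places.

0.652

Cpu = (USL − μ̂) / (3σ̂) = (310.5 − 293.5) / (3 × 8.691) = 0.6520; Cpl = (μ̂ − LSL) / (3σ̂) = (293.5 − 266.7) / (3 × 8.691) = 1.0279; Cpk = min(Cpu, Cpl) = 0.6520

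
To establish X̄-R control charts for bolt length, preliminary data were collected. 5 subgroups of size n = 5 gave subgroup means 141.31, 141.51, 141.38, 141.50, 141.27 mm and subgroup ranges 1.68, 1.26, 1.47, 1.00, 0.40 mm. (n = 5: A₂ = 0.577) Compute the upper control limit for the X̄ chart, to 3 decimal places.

142.064

X̄̄ = (141.31 + 141.51 + 141.38 + 141.50 + 141.27) / 5 = 706.9700 / 5 = 141.3940
R̄ = (1.68 + 1.26 + 1.47 + 1.00 + 0.40) / 5 = 5.8100 / 5 = 1.1620
UCL = X̄̄ + A₂·R̄ = 141.3940 + 0.577 × 1.1620 = 142.0645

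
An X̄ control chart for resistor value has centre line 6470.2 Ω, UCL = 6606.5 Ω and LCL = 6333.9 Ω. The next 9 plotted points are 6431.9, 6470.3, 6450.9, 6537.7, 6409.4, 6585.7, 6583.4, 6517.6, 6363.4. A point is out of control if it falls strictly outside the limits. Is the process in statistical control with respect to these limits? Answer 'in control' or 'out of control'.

in control

All 9 points lie within [6333.9, 6606.5].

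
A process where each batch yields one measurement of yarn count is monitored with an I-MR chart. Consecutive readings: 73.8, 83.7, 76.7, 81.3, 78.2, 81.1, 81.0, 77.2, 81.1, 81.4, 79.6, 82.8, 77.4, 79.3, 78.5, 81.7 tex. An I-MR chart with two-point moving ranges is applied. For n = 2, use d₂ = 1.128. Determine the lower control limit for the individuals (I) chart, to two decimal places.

X̄ = (73.8 + 83.7 + 76.7 + 81.3 + 78.2 + 81.1 + 81.0 + 77.2 + 81.1 + 81.4 + 79.6 + 82.8 + 77.4 + 79.3 + 78.5 + 81.7) / 16 = 79.6750
Moving ranges: 9.9, 7.0, 4.6, 3.1, 2.9, 0.1, 3.8, 3.9, 0.3, 1.8, 3.2, 5.4, 1.9, 0.8, 3.2; M̄R̄ = 51.9000 / 15 = 3.4600
LCL = X̄ − 3·M̄R̄/d₂ = 79.6750 − 3 × 3.4600 / 1.128 = 70.4729

70.47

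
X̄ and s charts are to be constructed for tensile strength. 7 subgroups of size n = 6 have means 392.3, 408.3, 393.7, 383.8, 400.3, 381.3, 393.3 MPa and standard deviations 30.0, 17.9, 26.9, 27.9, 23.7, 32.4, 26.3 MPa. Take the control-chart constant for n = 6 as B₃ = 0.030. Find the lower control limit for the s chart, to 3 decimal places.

0.793

s̄ = (30.0 + 17.9 + 26.9 + 27.9 + 23.7 + 32.4 + 26.3) / 7 = 26.4429
LCL_s = B₃·s̄ = 0.030 × 26.4429 = 0.7933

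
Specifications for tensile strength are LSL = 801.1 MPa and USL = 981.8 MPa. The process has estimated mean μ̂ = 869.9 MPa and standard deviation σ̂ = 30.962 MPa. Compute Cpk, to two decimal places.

Cpu = (USL − μ̂) / (3σ̂) = (981.8 − 869.9) / (3 × 30.962) = 1.2047; Cpl = (μ̂ − LSL) / (3σ̂) = (869.9 − 801.1) / (3 × 30.962) = 0.7407; Cpk = min(Cpu, Cpl) = 0.7407

0.74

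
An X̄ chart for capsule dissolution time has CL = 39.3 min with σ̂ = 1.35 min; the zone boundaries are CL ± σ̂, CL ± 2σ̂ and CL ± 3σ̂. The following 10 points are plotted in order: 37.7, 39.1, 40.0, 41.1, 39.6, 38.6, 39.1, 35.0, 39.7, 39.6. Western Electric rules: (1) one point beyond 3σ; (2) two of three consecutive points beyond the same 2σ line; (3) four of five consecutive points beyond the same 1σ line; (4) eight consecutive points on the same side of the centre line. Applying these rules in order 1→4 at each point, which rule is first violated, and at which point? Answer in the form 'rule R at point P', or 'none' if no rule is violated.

rule 1 at point 8

Zone of each point (C = within 1σ̂, B = 1σ̂–2σ̂, A = 2σ̂–3σ̂, * = beyond 3σ̂; sign = side of CL): 1:-B, 2:-C, 3:+C, 4:+B, 5:+C, 6:-C, 7:-C, 8:-*, 9:+C, 10:+C
Rule 1 (one point beyond the 3σ limits) is satisfied at point 8.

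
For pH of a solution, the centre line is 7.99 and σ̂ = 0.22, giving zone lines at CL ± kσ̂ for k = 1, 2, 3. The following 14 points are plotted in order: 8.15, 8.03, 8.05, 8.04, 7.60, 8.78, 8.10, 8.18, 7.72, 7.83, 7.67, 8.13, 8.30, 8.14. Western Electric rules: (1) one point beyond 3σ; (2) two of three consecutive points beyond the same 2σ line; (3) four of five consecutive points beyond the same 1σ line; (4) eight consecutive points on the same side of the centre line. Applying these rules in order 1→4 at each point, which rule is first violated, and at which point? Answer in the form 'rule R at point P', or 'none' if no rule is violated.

rule 1 at point 6

Zone of each point (C = within 1σ̂, B = 1σ̂–2σ̂, A = 2σ̂–3σ̂, * = beyond 3σ̂; sign = side of CL): 1:+C, 2:+C, 3:+C, 4:+C, 5:-B, 6:+*, 7:+C, 8:+C, 9:-B, 10:-C, 11:-B, 12:+C, 13:+B, 14:+C
Rule 1 (one point beyond the 3σ limits) is satisfied at point 6.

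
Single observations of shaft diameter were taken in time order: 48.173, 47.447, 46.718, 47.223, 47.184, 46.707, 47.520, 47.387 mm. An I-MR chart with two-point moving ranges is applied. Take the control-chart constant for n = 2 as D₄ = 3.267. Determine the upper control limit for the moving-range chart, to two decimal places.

Moving ranges: 0.726, 0.729, 0.505, 0.039, 0.477, 0.813, 0.133; M̄R̄ = 3.4220 / 7 = 0.4889
UCL_MR = D₄·M̄R̄ = 3.267 × 0.4889 = 1.5971

1.60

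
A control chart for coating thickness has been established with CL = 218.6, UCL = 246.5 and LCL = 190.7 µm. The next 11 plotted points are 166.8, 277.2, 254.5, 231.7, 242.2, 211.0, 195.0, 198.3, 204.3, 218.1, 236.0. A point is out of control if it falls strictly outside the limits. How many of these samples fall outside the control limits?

Compare each point to [190.7, 246.5]: sample 1 = 166.8 < LCL; sample 2 = 277.2 > UCL; sample 3 = 254.5 > UCL.

3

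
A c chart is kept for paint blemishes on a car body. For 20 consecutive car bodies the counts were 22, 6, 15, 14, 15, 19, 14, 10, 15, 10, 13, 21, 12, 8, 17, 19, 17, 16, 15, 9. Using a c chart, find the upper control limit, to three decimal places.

25.714

c̄ = (22 + 6 + 15 + 14 + 15 + 19 + 14 + 10 + 15 + 10 + 13 + 21 + 12 + 8 + 17 + 19 + 17 + 16 + 15 + 9) / 20 = 287 / 20 = 14.3500
UCL = c̄ + 3√c̄ = 14.3500 + 3 × √14.3500 = 14.3500 + 3 × 3.7881 = 25.7144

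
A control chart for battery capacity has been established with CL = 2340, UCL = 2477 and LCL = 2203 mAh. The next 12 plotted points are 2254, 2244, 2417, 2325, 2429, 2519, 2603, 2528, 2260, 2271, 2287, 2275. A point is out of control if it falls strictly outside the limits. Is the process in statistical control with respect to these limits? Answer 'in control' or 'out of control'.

Compare each point to [2203, 2477]: sample 6 = 2519 > UCL; sample 7 = 2603 > UCL; sample 8 = 2528 > UCL.

out of control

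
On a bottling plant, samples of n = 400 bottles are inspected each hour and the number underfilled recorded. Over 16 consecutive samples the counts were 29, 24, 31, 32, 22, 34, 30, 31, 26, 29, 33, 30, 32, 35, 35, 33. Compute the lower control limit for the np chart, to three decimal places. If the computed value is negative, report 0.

p̄ = Σdᵢ / (k·n) = 486 / (16 × 400) = 0.07594
LCL = np̄ − 3·√(np̄(1−p̄)) = 30.3750 − 3 × 5.2980 = 14.4811

14.481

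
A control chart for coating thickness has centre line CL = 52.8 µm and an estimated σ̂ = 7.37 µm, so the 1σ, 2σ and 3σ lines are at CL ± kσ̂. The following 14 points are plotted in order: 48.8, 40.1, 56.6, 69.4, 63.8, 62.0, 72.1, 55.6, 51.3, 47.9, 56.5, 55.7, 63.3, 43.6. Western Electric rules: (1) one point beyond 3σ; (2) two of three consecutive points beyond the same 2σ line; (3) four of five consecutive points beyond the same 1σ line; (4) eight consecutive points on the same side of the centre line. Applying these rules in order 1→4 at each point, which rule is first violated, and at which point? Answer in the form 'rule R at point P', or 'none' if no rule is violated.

Zone of each point (C = within 1σ̂, B = 1σ̂–2σ̂, A = 2σ̂–3σ̂, * = beyond 3σ̂; sign = side of CL): 1:-C, 2:-B, 3:+C, 4:+A, 5:+B, 6:+B, 7:+A, 8:+C, 9:-C, 10:-C, 11:+C, 12:+C, 13:+B, 14:-B
Rule 3 (four of five consecutive points beyond the same 1σ limit) is satisfied at point 7.

rule 3 at point 7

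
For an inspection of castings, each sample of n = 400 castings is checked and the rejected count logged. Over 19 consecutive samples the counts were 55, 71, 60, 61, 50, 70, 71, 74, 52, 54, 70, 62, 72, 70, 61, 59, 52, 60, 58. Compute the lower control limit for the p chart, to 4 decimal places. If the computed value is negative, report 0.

p̄ = Σdᵢ / (k·n) = 1182 / (19 × 400) = 0.15553
LCL = p̄ − 3·√(p̄(1−p̄)/n) = 0.15553 − 3 × 0.01812 = 0.10117

0.1012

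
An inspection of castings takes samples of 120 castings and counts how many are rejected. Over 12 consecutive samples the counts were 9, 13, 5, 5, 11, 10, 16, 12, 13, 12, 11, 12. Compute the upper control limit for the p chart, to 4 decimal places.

p̄ = Σdᵢ / (k·n) = 129 / (12 × 120) = 0.08958
UCL = p̄ + 3·√(p̄(1−p̄)/n) = 0.08958 + 3 × √(0.08958×0.91042/120) = 0.08958 + 3 × 0.02607 = 0.16779

0.1678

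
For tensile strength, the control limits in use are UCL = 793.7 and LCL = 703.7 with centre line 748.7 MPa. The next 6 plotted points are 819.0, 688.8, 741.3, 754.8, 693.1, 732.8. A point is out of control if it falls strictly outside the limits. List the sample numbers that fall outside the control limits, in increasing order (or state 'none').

1, 2, 5

Compare each point to [703.7, 793.7]: sample 1 = 819.0 > UCL; sample 2 = 688.8 < LCL; sample 5 = 693.1 < LCL.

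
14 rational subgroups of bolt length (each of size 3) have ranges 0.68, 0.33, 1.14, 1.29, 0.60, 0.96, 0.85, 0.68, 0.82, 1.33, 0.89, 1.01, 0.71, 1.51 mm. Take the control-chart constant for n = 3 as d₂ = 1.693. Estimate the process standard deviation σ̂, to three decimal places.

R̄ = (0.68 + 0.33 + 1.14 + 1.29 + 0.60 + 0.96 + 0.85 + 0.68 + 0.82 + 1.33 + 0.89 + 1.01 + 0.71 + 1.51) / 14 = 0.9143
σ̂ = R̄ / d₂ = 0.9143 / 1.693 = 0.5400

0.540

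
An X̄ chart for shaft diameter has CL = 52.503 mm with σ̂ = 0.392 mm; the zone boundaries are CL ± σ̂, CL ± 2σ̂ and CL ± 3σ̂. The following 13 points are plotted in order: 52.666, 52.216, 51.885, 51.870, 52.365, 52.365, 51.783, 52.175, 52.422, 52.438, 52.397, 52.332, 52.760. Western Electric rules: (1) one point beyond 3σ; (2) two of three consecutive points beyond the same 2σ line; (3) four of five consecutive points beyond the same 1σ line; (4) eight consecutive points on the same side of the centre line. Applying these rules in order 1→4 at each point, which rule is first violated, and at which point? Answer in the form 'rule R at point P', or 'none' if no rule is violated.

rule 4 at point 9

Zone of each point (C = within 1σ̂, B = 1σ̂–2σ̂, A = 2σ̂–3σ̂, * = beyond 3σ̂; sign = side of CL): 1:+C, 2:-C, 3:-B, 4:-B, 5:-C, 6:-C, 7:-B, 8:-C, 9:-C, 10:-C, 11:-C, 12:-C, 13:+C
Rule 4 (eight consecutive points on the same side of the centre line) is satisfied at point 9.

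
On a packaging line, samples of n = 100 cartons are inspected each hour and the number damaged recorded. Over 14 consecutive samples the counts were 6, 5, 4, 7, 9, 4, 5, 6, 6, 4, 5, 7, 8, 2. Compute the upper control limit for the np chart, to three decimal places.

p̄ = Σdᵢ / (k·n) = 78 / (14 × 100) = 0.05571
UCL = np̄ + 3·√(np̄(1−p̄)) = 5.5714 + 3 × √(5.5714×0.94429) = 5.5714 + 3 × 2.2937 = 12.4525

12.453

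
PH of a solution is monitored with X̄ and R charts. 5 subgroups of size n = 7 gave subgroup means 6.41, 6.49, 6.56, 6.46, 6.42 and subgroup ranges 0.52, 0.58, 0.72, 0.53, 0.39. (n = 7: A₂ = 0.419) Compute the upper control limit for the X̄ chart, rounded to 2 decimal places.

6.70

X̄̄ = (6.41 + 6.49 + 6.56 + 6.46 + 6.42) / 5 = 32.3400 / 5 = 6.4680
R̄ = (0.52 + 0.58 + 0.72 + 0.53 + 0.39) / 5 = 2.7400 / 5 = 0.5480
UCL = X̄̄ + A₂·R̄ = 6.4680 + 0.419 × 0.5480 = 6.6976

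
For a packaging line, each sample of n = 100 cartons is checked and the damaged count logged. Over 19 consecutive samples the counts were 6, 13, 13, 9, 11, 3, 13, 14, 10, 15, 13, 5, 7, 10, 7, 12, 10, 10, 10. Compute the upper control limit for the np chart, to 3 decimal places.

19.074

p̄ = Σdᵢ / (k·n) = 191 / (19 × 100) = 0.10053
UCL = np̄ + 3·√(np̄(1−p̄)) = 10.0526 + 3 × √(10.0526×0.89947) = 10.0526 + 3 × 3.0070 = 19.0736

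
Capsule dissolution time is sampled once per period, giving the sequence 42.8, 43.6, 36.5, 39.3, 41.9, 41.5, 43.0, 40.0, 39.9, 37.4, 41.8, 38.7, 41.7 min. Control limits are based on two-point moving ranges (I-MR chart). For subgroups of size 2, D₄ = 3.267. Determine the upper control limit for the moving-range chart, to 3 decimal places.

Moving ranges: 0.8, 7.1, 2.8, 2.6, 0.4, 1.5, 3.0, 0.1, 2.5, 4.4, 3.1, 3.0; M̄R̄ = 31.3000 / 12 = 2.6083
UCL_MR = D₄·M̄R̄ = 3.267 × 2.6083 = 8.5214

8.521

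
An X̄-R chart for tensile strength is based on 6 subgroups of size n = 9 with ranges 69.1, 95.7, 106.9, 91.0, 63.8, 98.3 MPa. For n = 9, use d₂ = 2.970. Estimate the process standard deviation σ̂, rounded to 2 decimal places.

29.45

R̄ = (69.1 + 95.7 + 106.9 + 91.0 + 63.8 + 98.3) / 6 = 87.4667
σ̂ = R̄ / d₂ = 87.4667 / 2.970 = 29.4501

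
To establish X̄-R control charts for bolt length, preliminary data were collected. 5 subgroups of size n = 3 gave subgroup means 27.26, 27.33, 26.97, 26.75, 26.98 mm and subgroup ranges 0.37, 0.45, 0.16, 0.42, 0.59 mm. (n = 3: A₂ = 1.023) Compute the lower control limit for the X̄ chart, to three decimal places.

X̄̄ = (27.26 + 27.33 + 26.97 + 26.75 + 26.98) / 5 = 135.2900 / 5 = 27.0580
R̄ = (0.37 + 0.45 + 0.16 + 0.42 + 0.59) / 5 = 1.9900 / 5 = 0.3980
LCL = X̄̄ − A₂·R̄ = 27.0580 − 1.023 × 0.3980 = 26.6508

26.651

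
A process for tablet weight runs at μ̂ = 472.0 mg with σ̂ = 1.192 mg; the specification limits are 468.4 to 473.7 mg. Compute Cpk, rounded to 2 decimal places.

0.48

Cpu = (USL − μ̂) / (3σ̂) = (473.7 − 472.0) / (3 × 1.192) = 0.4754; Cpl = (μ̂ − LSL) / (3σ̂) = (472.0 − 468.4) / (3 × 1.192) = 1.0067; Cpk = min(Cpu, Cpl) = 0.4754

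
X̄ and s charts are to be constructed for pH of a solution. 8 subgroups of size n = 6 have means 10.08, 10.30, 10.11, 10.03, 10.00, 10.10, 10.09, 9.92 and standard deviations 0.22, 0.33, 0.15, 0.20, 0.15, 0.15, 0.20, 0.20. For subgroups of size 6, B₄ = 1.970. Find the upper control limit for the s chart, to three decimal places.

0.394

s̄ = (0.22 + 0.33 + 0.15 + 0.20 + 0.15 + 0.15 + 0.20 + 0.20) / 8 = 0.2000
UCL_s = B₄·s̄ = 1.970 × 0.2000 = 0.3940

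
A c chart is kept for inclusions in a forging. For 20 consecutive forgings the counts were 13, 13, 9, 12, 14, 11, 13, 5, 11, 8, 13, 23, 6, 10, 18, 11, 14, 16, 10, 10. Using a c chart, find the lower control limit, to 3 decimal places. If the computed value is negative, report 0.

1.608

c̄ = (13 + 13 + 9 + 12 + 14 + 11 + 13 + 5 + 11 + 8 + 13 + 23 + 6 + 10 + 18 + 11 + 14 + 16 + 10 + 10) / 20 = 240 / 20 = 12.0000
LCL = c̄ − 3√c̄ = 12.0000 − 3 × 3.4641 = 1.6077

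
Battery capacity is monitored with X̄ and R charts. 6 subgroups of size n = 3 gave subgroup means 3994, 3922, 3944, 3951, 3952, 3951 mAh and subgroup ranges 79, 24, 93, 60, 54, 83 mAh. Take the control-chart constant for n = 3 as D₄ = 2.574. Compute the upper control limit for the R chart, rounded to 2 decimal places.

168.60

R̄ = (79 + 24 + 93 + 60 + 54 + 83) / 6 = 393.0000 / 6 = 65.5000
UCL_R = D₄·R̄ = 2.574 × 65.5000 = 168.5970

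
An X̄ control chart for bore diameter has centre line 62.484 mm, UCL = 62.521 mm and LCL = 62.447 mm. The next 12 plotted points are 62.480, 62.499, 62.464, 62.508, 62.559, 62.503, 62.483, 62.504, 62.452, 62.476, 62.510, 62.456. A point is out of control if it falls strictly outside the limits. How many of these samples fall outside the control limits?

1

Compare each point to [62.447, 62.521]: sample 5 = 62.559 > UCL.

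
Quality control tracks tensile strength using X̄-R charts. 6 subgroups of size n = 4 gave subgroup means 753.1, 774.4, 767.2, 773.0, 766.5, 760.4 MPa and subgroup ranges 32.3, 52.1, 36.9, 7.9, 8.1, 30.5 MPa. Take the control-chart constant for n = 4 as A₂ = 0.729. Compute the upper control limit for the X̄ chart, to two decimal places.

X̄̄ = (753.1 + 774.4 + 767.2 + 773.0 + 766.5 + 760.4) / 6 = 4594.6000 / 6 = 765.7667
R̄ = (32.3 + 52.1 + 36.9 + 7.9 + 8.1 + 30.5) / 6 = 167.8000 / 6 = 27.9667
UCL = X̄̄ + A₂·R̄ = 765.7667 + 0.729 × 27.9667 = 786.1544

786.15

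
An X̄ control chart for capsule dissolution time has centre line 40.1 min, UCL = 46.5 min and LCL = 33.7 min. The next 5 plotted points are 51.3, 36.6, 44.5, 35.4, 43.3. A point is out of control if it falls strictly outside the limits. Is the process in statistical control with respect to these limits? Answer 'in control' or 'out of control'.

out of control

Compare each point to [33.7, 46.5]: sample 1 = 51.3 > UCL.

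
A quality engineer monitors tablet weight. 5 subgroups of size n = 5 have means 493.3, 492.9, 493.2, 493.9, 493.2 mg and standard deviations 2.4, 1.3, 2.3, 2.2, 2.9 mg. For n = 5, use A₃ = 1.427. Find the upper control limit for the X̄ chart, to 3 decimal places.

X̄̄ = (493.3 + 492.9 + 493.2 + 493.9 + 493.2) / 5 = 493.3000
s̄ = (2.4 + 1.3 + 2.3 + 2.2 + 2.9) / 5 = 2.2200
UCL = X̄̄ + A₃·s̄ = 493.3000 + 1.427 × 2.2200 = 496.4679

496.468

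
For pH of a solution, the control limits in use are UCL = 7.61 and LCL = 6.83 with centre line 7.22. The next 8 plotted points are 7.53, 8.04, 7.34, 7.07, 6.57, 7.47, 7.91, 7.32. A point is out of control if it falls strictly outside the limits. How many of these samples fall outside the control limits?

3

Compare each point to [6.83, 7.61]: sample 2 = 8.04 > UCL; sample 5 = 6.57 < LCL; sample 7 = 7.91 > UCL.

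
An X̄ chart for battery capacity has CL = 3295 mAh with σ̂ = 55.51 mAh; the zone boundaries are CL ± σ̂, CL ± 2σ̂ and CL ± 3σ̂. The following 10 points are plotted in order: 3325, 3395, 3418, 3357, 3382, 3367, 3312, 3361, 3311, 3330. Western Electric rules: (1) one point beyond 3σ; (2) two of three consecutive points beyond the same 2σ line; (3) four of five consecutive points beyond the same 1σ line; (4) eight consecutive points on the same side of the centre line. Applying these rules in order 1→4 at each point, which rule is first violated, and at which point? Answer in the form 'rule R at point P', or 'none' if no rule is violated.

Zone of each point (C = within 1σ̂, B = 1σ̂–2σ̂, A = 2σ̂–3σ̂, * = beyond 3σ̂; sign = side of CL): 1:+C, 2:+B, 3:+A, 4:+B, 5:+B, 6:+B, 7:+C, 8:+B, 9:+C, 10:+C
Rule 3 (four of five consecutive points beyond the same 1σ limit) is satisfied at point 5.

rule 3 at point 5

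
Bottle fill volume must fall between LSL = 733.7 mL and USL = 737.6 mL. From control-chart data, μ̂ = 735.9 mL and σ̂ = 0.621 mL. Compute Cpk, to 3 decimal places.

Cpu = (USL − μ̂) / (3σ̂) = (737.6 − 735.9) / (3 × 0.621) = 0.9125; Cpl = (μ̂ − LSL) / (3σ̂) = (735.9 − 733.7) / (3 × 0.621) = 1.1809; Cpk = min(Cpu, Cpl) = 0.9125

0.913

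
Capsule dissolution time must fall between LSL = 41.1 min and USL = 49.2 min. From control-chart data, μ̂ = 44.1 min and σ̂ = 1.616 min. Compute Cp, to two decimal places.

0.84

Cp = (USL − LSL) / (6σ̂) = (49.2 − 41.1) / (6 × 1.616) = 8.1000 / 9.6960 = 0.8354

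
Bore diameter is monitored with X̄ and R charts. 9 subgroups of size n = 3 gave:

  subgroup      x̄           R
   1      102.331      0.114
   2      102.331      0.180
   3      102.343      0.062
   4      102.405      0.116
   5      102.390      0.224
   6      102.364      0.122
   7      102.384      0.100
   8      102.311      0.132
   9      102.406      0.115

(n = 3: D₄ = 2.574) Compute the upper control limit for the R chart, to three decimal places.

0.333

R̄ = (0.114 + 0.180 + 0.062 + 0.116 + 0.224 + 0.122 + 0.100 + 0.132 + 0.115) / 9 = 1.1650 / 9 = 0.1294
UCL_R = D₄·R̄ = 2.574 × 0.1294 = 0.3332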